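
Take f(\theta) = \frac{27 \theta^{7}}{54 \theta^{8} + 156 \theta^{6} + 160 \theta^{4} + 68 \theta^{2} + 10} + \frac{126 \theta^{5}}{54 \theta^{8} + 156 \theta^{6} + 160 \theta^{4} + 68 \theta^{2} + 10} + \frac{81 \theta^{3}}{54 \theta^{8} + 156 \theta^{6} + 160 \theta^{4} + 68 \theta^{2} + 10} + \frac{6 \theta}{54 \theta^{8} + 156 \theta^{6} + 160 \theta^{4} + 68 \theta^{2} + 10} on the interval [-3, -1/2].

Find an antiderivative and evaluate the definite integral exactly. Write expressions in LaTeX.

Antiderivative: F(\theta) = - \frac{3 \log{\left(3 \theta^{2} + 1 \right)}}{4} + \log{\left(3 \theta^{2} + \frac{5}{3} \right)} - \frac{3}{4 \theta^{2} + 4}; value = - \log{\left(\frac{86}{3} \right)} - \frac{21}{40} - \frac{3 \log{\left(\frac{7}{4} \right)}}{4} + \log{\left(\frac{29}{12} \right)} + \frac{3 \log{\left(28 \right)}}{4}

The integrand splits into summands that can be handled one at a time.
F(\theta) = - \frac{3 \log{\left(3 \theta^{2} + 1 \right)}}{4} + \log{\left(3 \theta^{2} + \frac{5}{3} \right)} - \frac{3}{4 \theta^{2} + 4} is an antiderivative of f.
Check: d/d\theta[- \frac{3 \log{\left(3 \theta^{2} + 1 \right)}}{4} + \log{\left(3 \theta^{2} + \frac{5}{3} \right)} - \frac{3}{4 \theta^{2} + 4}] = \frac{27 \theta^{7} + 126 \theta^{5} + 81 \theta^{3} + 6 \theta}{54 \theta^{8} + 156 \theta^{6} + 160 \theta^{4} + 68 \theta^{2} + 10}, which equals f(\theta).
F(-1/2) = - \frac{3}{5} - \frac{3 \log{\left(\frac{7}{4} \right)}}{4} + \log{\left(\frac{29}{12} \right)}; F(-3) = - \frac{3 \log{\left(28 \right)}}{4} - \frac{3}{40} + \log{\left(\frac{86}{3} \right)}.
Integral = F(-1/2) - F(-3) = - \log{\left(\frac{86}{3} \right)} - \frac{21}{40} - \frac{3 \log{\left(\frac{7}{4} \right)}}{4} + \log{\left(\frac{29}{12} \right)} + \frac{3 \log{\left(28 \right)}}{4}.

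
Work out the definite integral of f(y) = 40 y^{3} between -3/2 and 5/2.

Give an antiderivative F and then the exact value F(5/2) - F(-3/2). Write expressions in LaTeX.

A candidate is checked by its d/dy: the result must match f(y).
F(y) = 10 y^{4} is an antiderivative of f.
Check: d/dy[10 y^{4}] = 40 y^{3} = f(y).
F(5/2) = \frac{3125}{8}; F(-3/2) = \frac{405}{8}.
Integral = F(5/2) - F(-3/2) = 340.

Antiderivative: F(y) = 10 y^{4}; value = 340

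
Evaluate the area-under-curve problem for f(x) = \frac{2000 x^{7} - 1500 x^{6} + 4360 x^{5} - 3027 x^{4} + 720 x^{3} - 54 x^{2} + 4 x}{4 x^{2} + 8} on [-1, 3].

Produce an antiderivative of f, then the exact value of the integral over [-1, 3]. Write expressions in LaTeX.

Antiderivative: F(x) = \frac{x^{3} \left(10 x - 3\right)^{3} + 6 \log{\left(\frac{x^{2}}{2} + 1 \right)}}{12}; value = - \frac{\log{\left(\frac{3}{2} \right)}}{2} + \frac{\log{\left(\frac{11}{2} \right)}}{2} + \frac{132311}{3}

Differentiate the proposed F(x) back; it has to land on f(x) exactly.
F(x) = \frac{x^{3} \left(10 x - 3\right)^{3} + 6 \log{\left(\frac{x^{2}}{2} + 1 \right)}}{12} is an antiderivative of f.
Check: d/dx[\frac{x^{3} \left(10 x - 3\right)^{3} + 6 \log{\left(\frac{x^{2}}{2} + 1 \right)}}{12}] = \frac{2000 x^{7} - 1500 x^{6} + 4360 x^{5} - 3027 x^{4} + 720 x^{3} - 54 x^{2} + 4 x}{4 x^{2} + 8} = f(x).
F(3) = \frac{\log{\left(\frac{11}{2} \right)}}{2} + \frac{177147}{4}; F(-1) = \frac{\log{\left(\frac{3}{2} \right)}}{2} + \frac{2197}{12}.
Integral = F(3) - F(-1) = - \frac{\log{\left(\frac{3}{2} \right)}}{2} + \frac{\log{\left(\frac{11}{2} \right)}}{2} + \frac{132311}{3}.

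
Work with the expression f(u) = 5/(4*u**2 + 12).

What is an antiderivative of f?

Differentiate the proposed F(u) back; it has to land on f(u) exactly.
Check: d/du[5*sqrt(3)*atan(sqrt(3)*u/3)/12] = 5/(4*u**2 + 12) = f(u).

An antiderivative is F(u) = 5*sqrt(3)*atan(sqrt(3)*u/3)/12.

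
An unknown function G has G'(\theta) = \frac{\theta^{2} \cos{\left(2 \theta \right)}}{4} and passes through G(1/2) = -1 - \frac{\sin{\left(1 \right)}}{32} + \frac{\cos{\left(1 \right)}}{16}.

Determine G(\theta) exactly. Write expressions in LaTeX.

G(\theta) = \frac{2 \theta^{2} \sin{\left(2 \theta \right)} + 2 \theta \cos{\left(2 \theta \right)} - \sin{\left(2 \theta \right)} - 16}{16}

Any candidate G(\theta) must reproduce the stated G'(\theta) exactly.
A general antiderivative is \frac{\theta^{2} \sin{\left(2 \theta \right)}}{8} + \frac{\theta \cos{\left(2 \theta \right)}}{8} - \frac{\sin{\left(2 \theta \right)}}{16} + C.
The condition gives C = -1 - \frac{\sin{\left(1 \right)}}{32} + \frac{\cos{\left(1 \right)}}{16} - (- \frac{\sin{\left(1 \right)}}{32} + \frac{\cos{\left(1 \right)}}{16}) = -1.
So G(\theta) = \frac{2 \theta^{2} \sin{\left(2 \theta \right)} + 2 \theta \cos{\left(2 \theta \right)} - \sin{\left(2 \theta \right)} - 16}{16}.
Check: d/d\theta[\frac{2 \theta^{2} \sin{\left(2 \theta \right)} + 2 \theta \cos{\left(2 \theta \right)} - \sin{\left(2 \theta \right)} - 16}{16}] = \frac{\theta^{2} \cos{\left(2 \theta \right)}}{4} = G'(\theta).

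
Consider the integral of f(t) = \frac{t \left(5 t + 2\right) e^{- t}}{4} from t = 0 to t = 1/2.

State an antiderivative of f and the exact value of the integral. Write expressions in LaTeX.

Recognize the product-rule pattern: f = u'v + uv' with u = - \frac{5 t^{2}}{4} - 3 t - 3, v = e^{- t}, so integration by parts undoes it.
F(t) = \frac{\left(- 5 t^{2} - 12 t - 12\right) e^{- t}}{4} is an antiderivative of f.
Check: d/dt[\frac{\left(- 5 t^{2} - 12 t - 12\right) e^{- t}}{4}] = \frac{\left(5 t^{2} + 2 t\right) e^{- t}}{4}, which equals f(t).
F(1/2) = - \frac{77}{16 e^{\frac{1}{2}}}; F(0) = -3.
Integral = F(1/2) - F(0) = 3 - \frac{77}{16 e^{\frac{1}{2}}}.

Antiderivative: F(t) = \frac{\left(- 5 t^{2} - 12 t - 12\right) e^{- t}}{4}; value = 3 - \frac{77}{16 e^{\frac{1}{2}}}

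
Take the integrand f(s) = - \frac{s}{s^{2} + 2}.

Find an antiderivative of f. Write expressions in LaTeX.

An antiderivative is F(s) = - \frac{\log{\left(\frac{s^{2}}{2} + 1 \right)}}{2}.

The substitution u = \frac{s^{2}}{2} + 1 works: f is exactly (dF/du)*(du/ds) for that inner function.
Check: d/ds[- \frac{\log{\left(\frac{s^{2}}{2} + 1 \right)}}{2}] = - \frac{s}{s^{2} + 2} = f(s).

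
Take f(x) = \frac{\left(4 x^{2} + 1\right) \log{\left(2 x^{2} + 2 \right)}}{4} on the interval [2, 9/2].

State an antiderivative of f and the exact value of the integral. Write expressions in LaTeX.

Antiderivative: F(x) = - \frac{2 x^{3}}{9} + \frac{x}{6} + \left(\frac{x^{3}}{3} + \frac{x}{4}\right) \log{\left(2 x^{2} + 2 \right)} - \frac{\operatorname{atan}{\left(x \right)}}{6}; value = - \frac{325}{18} - \frac{19 \log{\left(10 \right)}}{6} - \frac{\operatorname{atan}{\left(\frac{9}{2} \right)}}{6} + \frac{\operatorname{atan}{\left(2 \right)}}{6} + \frac{63 \log{\left(\frac{85}{2} \right)}}{2}

A candidate is checked by its d/dx: the result must match f(x).
F(x) = - \frac{2 x^{3}}{9} + \frac{x}{6} + \left(\frac{x^{3}}{3} + \frac{x}{4}\right) \log{\left(2 x^{2} + 2 \right)} - \frac{\operatorname{atan}{\left(x \right)}}{6} is an antiderivative of f.
Check: d/dx[- \frac{2 x^{3}}{9} + \frac{x}{6} + \left(\frac{x^{3}}{3} + \frac{x}{4}\right) \log{\left(2 x^{2} + 2 \right)} - \frac{\operatorname{atan}{\left(x \right)}}{6}] = x^{2} \log{\left(x^{2} + 1 \right)} + x^{2} \log{\left(2 \right)} + \frac{\log{\left(x^{2} + 1 \right)}}{4} + \frac{\log{\left(2 \right)}}{4}, which equals f(x).
F(9/2) = - \frac{39}{2} - \frac{\operatorname{atan}{\left(\frac{9}{2} \right)}}{6} + \frac{63 \log{\left(\frac{85}{2} \right)}}{2}; F(2) = - \frac{13}{9} - \frac{\operatorname{atan}{\left(2 \right)}}{6} + \frac{19 \log{\left(10 \right)}}{6}.
Integral = F(9/2) - F(2) = - \frac{325}{18} - \frac{19 \log{\left(10 \right)}}{6} - \frac{\operatorname{atan}{\left(\frac{9}{2} \right)}}{6} + \frac{\operatorname{atan}{\left(2 \right)}}{6} + \frac{63 \log{\left(\frac{85}{2} \right)}}{2}.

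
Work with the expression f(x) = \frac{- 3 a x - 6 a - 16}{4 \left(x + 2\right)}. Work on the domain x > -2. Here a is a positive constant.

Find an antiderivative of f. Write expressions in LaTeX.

An antiderivative is F(x) = - \frac{3 a x}{4} - 4 \log{\left(3 x + 6 \right)}.

Any candidate F(x) must reproduce f(x) exactly when differentiated.
Check: d/dx[- \frac{3 a x}{4} - 4 \log{\left(3 x + 6 \right)}] = \frac{- 3 a x - 6 a - 16}{4 x + 8}, which equals f(x).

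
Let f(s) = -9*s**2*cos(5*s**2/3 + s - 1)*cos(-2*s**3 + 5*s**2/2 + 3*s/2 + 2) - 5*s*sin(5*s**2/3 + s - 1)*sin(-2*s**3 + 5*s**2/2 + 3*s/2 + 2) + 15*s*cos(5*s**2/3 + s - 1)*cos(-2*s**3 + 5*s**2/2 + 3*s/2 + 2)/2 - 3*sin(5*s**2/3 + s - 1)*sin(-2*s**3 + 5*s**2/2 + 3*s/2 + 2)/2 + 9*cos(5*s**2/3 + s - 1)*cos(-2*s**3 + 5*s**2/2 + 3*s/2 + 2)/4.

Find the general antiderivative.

f has the shape u'v + uv' for u = 3*cos(5*s**2/3 + s - 1)/2 and v = sin(-2*s**3 + 5*s**2/2 + 3*s/2 + 2) — it is the derivative of the product u*v.
Check: d/ds[3*sin(-2*s**3 + 5*s**2/2 + 3*s/2 + 2)*cos(5*s**2/3 + s - 1)/2] = -9*s**2*cos(5*s**2/3 + s - 1)*cos(-2*s**3 + 5*s**2/2 + 3*s/2 + 2) - 5*s*sin(5*s**2/3 + s - 1)*sin(-2*s**3 + 5*s**2/2 + 3*s/2 + 2) + 15*s*cos(5*s**2/3 + s - 1)*cos(-2*s**3 + 5*s**2/2 + 3*s/2 + 2)/2 - 3*sin(5*s**2/3 + s - 1)*sin(-2*s**3 + 5*s**2/2 + 3*s/2 + 2)/2 + 9*cos(5*s**2/3 + s - 1)*cos(-2*s**3 + 5*s**2/2 + 3*s/2 + 2)/4 = f(s).

F(s) = 3*sin(-2*s**3 + 5*s**2/2 + 3*s/2 + 2)*cos(5*s**2/3 + s - 1)/2 + C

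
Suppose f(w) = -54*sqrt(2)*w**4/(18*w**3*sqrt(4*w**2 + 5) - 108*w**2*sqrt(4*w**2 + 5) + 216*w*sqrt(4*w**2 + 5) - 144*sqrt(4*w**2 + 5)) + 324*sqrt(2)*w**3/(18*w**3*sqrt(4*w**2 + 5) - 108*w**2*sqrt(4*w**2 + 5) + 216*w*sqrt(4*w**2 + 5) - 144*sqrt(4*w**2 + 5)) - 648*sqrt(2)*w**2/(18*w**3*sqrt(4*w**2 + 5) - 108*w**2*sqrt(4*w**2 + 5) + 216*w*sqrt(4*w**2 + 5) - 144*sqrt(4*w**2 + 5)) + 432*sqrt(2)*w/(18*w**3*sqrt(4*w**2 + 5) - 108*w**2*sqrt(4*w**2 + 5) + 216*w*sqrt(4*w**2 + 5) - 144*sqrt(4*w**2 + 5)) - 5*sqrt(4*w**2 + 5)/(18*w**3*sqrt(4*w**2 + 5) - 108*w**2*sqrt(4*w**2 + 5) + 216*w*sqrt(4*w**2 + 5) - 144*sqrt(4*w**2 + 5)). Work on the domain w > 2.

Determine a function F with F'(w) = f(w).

An antiderivative is F(w) = -3*sqrt(2*w**2 + 5/2)/2 + 5/(4*(3*w - 6)**2).

The integrand splits into summands that can be handled one at a time.
Check: d/dw[-3*sqrt(2*w**2 + 5/2)/2 + 5/(4*(3*w - 6)**2)] = (-54*sqrt(2)*w**4 + 324*sqrt(2)*w**3 - 648*sqrt(2)*w**2 + 432*sqrt(2)*w - 5*sqrt(4*w**2 + 5))/(18*w**3*sqrt(4*w**2 + 5) - 108*w**2*sqrt(4*w**2 + 5) + 216*w*sqrt(4*w**2 + 5) - 144*sqrt(4*w**2 + 5)), which equals f(w).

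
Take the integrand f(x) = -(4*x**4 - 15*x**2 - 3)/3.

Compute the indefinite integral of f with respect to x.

F(x) = -4*x**5/15 + 5*x**3/3 + x + C

Since d/dx undoes antidifferentiation here, F'(x) = f(x) is required of F(x).
Check: d/dx[-4*x**5/15 + 5*x**3/3 + x] = -4*x**4/3 + 5*x**2 + 1, which equals f(x).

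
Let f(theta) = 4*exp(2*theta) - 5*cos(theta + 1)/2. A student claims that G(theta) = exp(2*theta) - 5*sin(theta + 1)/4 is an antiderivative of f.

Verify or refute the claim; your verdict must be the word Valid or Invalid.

Invalid: d/dtheta[G] - f = -2*exp(2*theta) + 5*cos(theta + 1)/4, which is not 0.

d/dtheta[G] = 2*exp(2*theta) - 5*cos(theta + 1)/4
d/dtheta[G] - f(theta) = -2*exp(2*theta) + 5*cos(theta + 1)/4 != 0.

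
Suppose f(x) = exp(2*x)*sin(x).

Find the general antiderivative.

F(x) = 2*exp(2*x)*sin(x)/5 - exp(2*x)*cos(x)/5 + C

A candidate is checked by its d/dx: the result must match f(x).
Check: d/dx[2*exp(2*x)*sin(x)/5 - exp(2*x)*cos(x)/5] = exp(2*x)*sin(x) = f(x).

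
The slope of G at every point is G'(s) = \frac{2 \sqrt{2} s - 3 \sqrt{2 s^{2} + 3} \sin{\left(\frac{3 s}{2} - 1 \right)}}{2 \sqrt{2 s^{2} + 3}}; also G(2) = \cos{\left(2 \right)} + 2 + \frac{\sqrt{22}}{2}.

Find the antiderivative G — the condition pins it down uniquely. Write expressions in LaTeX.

Since d/ds undoes antidifferentiation here, G(s) must give back the stated G'(s).
A general antiderivative is \sqrt{s^{2} + \frac{3}{2}} + \cos{\left(\frac{3 s}{2} - 1 \right)} + C.
The condition gives C = \cos{\left(2 \right)} + 2 + \frac{\sqrt{22}}{2} - (\cos{\left(2 \right)} + \frac{\sqrt{22}}{2}) = 2.
So G(s) = \sqrt{s^{2} + \frac{3}{2}} + \cos{\left(\frac{3 s}{2} - 1 \right)} + 2.
Check: d/ds[\sqrt{s^{2} + \frac{3}{2}} + \cos{\left(\frac{3 s}{2} - 1 \right)} + 2] = \frac{2 \sqrt{2} s - 3 \sqrt{2 s^{2} + 3} \sin{\left(\frac{3 s}{2} - 1 \right)}}{2 \sqrt{2 s^{2} + 3}} = G'(s).

G(s) = \sqrt{s^{2} + \frac{3}{2}} + \cos{\left(\frac{3 s}{2} - 1 \right)} + 2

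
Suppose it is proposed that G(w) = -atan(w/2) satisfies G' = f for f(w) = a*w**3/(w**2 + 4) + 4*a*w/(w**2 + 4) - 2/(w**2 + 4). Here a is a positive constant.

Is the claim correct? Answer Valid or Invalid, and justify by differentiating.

Invalid: d/dw[G] - f = -a*w, which is not 0.

d/dw[G] = -2/(w**2 + 4)
d/dw[G] - f(w) = -a*w != 0.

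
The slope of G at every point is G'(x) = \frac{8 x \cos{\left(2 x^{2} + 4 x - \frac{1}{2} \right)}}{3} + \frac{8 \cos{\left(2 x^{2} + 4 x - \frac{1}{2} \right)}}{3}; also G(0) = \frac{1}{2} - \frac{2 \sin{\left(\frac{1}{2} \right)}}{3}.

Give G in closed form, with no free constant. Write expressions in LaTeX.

The substitution u = 2 x^{2} + 4 x - \frac{1}{2} works: G'(x) is exactly (dG/du)*(du/dx) for that inner function.
A general antiderivative is \frac{2 \sin{\left(2 x^{2} + 4 x - \frac{1}{2} \right)}}{3} + C.
The condition gives C = \frac{1}{2} - \frac{2 \sin{\left(\frac{1}{2} \right)}}{3} - (- \frac{2 \sin{\left(\frac{1}{2} \right)}}{3}) = \frac{1}{2}.
So G(x) = \frac{4 \sin{\left(2 x^{2} + 4 x - \frac{1}{2} \right)} + 3}{6}.
Check: d/dx[\frac{4 \sin{\left(2 x^{2} + 4 x - \frac{1}{2} \right)} + 3}{6}] = \frac{8 x \cos{\left(2 x^{2} + 4 x - \frac{1}{2} \right)}}{3} + \frac{8 \cos{\left(2 x^{2} + 4 x - \frac{1}{2} \right)}}{3} = G'(x).

G(x) = \frac{4 \sin{\left(2 x^{2} + 4 x - \frac{1}{2} \right)} + 3}{6}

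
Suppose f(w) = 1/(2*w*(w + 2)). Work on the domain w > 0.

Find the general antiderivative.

F(w) = (log(w) - log(w + 2))/4 + C

The denominator factors as 2*w*(w + 2); partial fractions split f into directly integrable pieces: -1/(4*(w + 2)) + 1/(4*w).
Check: d/dw[(log(w) - log(w + 2))/4] = 1/(2*w**2 + 4*w), which equals f(w).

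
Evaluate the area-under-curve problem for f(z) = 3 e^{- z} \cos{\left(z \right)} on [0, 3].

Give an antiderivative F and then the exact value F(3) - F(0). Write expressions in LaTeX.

An antiderivative F(z) passes only if d/dz[F] lands on f(z) exactly.
F(z) = \frac{\left(3 \sin{\left(z \right)} - 3 \cos{\left(z \right)}\right) e^{- z}}{2} is an antiderivative of f.
Check: d/dz[\frac{\left(3 \sin{\left(z \right)} - 3 \cos{\left(z \right)}\right) e^{- z}}{2}] = 3 e^{- z} \cos{\left(z \right)} = f(z).
F(3) = \frac{3 \sin{\left(3 \right)}}{2 e^{3}} - \frac{3 \cos{\left(3 \right)}}{2 e^{3}}; F(0) = - \frac{3}{2}.
Integral = F(3) - F(0) = \frac{3 \sin{\left(3 \right)}}{2 e^{3}} - \frac{3 \cos{\left(3 \right)}}{2 e^{3}} + \frac{3}{2}.

Antiderivative: F(z) = \frac{\left(3 \sin{\left(z \right)} - 3 \cos{\left(z \right)}\right) e^{- z}}{2}; value = \frac{3 \sin{\left(3 \right)}}{2 e^{3}} - \frac{3 \cos{\left(3 \right)}}{2 e^{3}} + \frac{3}{2}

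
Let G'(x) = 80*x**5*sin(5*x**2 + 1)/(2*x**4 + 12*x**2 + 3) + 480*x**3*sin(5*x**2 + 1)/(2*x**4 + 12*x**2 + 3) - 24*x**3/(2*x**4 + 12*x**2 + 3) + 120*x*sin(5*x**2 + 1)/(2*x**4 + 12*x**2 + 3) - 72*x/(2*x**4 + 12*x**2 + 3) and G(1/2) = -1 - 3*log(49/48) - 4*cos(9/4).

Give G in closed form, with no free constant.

G(x) = -3*log(x**4/3 + 2*x**2 + 1/2) - 4*cos(5*x**2 + 1) - 1

The integrand splits into summands that can be handled one at a time.
A general antiderivative is -3*log(x**4/3 + 2*x**2 + 1/2) - 4*cos(5*x**2 + 1) + C.
The condition gives C = -1 - 3*log(49/48) - 4*cos(9/4) - (-3*log(49/48) - 4*cos(9/4)) = -1.
So G(x) = -3*log(x**4/3 + 2*x**2 + 1/2) - 4*cos(5*x**2 + 1) - 1.
Check: d/dx[-3*log(x**4/3 + 2*x**2 + 1/2) - 4*cos(5*x**2 + 1) - 1] = (80*x**5*sin(5*x**2 + 1) + 480*x**3*sin(5*x**2 + 1) - 24*x**3 + 120*x*sin(5*x**2 + 1) - 72*x)/(2*x**4 + 12*x**2 + 3), which equals G'(x).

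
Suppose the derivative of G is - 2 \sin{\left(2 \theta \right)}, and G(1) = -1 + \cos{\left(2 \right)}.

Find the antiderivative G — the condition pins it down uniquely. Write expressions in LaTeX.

The proposed G(\theta) is checked by its d/d\theta: the result must match the given G'(\theta).
A general antiderivative is \cos{\left(2 \theta \right)} + C.
The condition gives C = -1 + \cos{\left(2 \right)} - (\cos{\left(2 \right)}) = -1.
So G(\theta) = \cos{\left(2 \theta \right)} - 1.
Check: d/d\theta[\cos{\left(2 \theta \right)} - 1] = - 2 \sin{\left(2 \theta \right)} = G'(\theta).

G(\theta) = \cos{\left(2 \theta \right)} - 1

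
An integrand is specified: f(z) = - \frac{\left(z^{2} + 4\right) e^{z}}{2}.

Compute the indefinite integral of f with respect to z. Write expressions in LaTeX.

F(z) = - \frac{\left(z^{2} - 2 z + 6\right) e^{z}}{2} + C

Recognize the product-rule pattern: f = u'v + uv' with u = - \frac{z^{2}}{2} + z - 3, v = e^{z}, so integration by parts undoes it.
Check: d/dz[- \frac{\left(z^{2} - 2 z + 6\right) e^{z}}{2}] = - \frac{z^{2} e^{z}}{2} - 2 e^{z}, which equals f(z).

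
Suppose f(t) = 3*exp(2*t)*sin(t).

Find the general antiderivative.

Whatever form F(t) takes, F'(t) = f(t) is non-negotiable.
Check: d/dt[-3*(-2*sin(t) + cos(t))*exp(2*t)/5] = 3*exp(2*t)*sin(t) = f(t).

F(t) = -3*(-2*sin(t) + cos(t))*exp(2*t)/5 + C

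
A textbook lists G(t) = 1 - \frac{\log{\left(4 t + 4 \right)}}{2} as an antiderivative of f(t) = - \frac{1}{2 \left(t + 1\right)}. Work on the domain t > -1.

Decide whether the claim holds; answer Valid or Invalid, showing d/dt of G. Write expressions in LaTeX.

Valid. The derivative of G reproduces f.

d/dt[G] = - \frac{1}{2 t + 2}
This equals f(t) exactly, so the claim holds.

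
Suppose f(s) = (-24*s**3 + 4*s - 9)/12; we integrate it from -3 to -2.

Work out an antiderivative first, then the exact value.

Antiderivative: F(s) = -s**4/2 + s**2/6 - 3*s/4; value = 371/12

Differentiate the proposed F(s) back; it has to land on f(s) exactly.
F(s) = -s**4/2 + s**2/6 - 3*s/4 is an antiderivative of f.
Check: d/ds[-s**4/2 + s**2/6 - 3*s/4] = -2*s**3 + s/3 - 3/4, which equals f(s).
F(-2) = -35/6; F(-3) = -147/4.
Integral = F(-2) - F(-3) = 371/12.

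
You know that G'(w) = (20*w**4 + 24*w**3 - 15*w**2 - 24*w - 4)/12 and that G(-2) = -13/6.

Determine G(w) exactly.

Any candidate G(w) must reproduce the stated G'(w) exactly.
A general antiderivative is w**5/3 + w**4/2 - 5*w**3/12 - w**2 - w/3 + C.
The condition gives C = -13/6 - (-8/3) = 1/2.
So G(w) = w**5/3 + w**4/2 - 5*w**3/12 - w**2 - w/3 + 1/2.
Check: d/dw[w**5/3 + w**4/2 - 5*w**3/12 - w**2 - w/3 + 1/2] = 5*w**4/3 + 2*w**3 - 5*w**2/4 - 2*w - 1/3, which equals G'(w).

G(w) = w**5/3 + w**4/2 - 5*w**3/12 - w**2 - w/3 + 1/2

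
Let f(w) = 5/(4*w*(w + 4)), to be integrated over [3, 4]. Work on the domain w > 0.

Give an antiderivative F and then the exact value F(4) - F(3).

Factor the denominator (4*w*(w + 4)) and decompose: f = -5/(16*(w + 4)) + 5/(16*w); each piece integrates to a log, atan, or power term.
F(w) = 5*log(w)/16 - 5*log(w + 4)/16 is an antiderivative of f.
Check: d/dw[5*log(w)/16 - 5*log(w + 4)/16] = 5/(4*w**2 + 16*w), which equals f(w).
F(4) = -5*log(8)/16 + 5*log(4)/16; F(3) = -5*log(7)/16 + 5*log(3)/16.
Integral = F(4) - F(3) = -5*log(8)/16 - 5*log(3)/16 + 5*log(4)/16 + 5*log(7)/16.

Antiderivative: F(w) = 5*log(w)/16 - 5*log(w + 4)/16; value = -5*log(8)/16 - 5*log(3)/16 + 5*log(4)/16 + 5*log(7)/16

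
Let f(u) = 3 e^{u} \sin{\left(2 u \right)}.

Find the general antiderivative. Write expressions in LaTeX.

F(u) = \frac{3 e^{u} \sin{\left(2 u \right)}}{5} - \frac{6 e^{u} \cos{\left(2 u \right)}}{5} + C

A candidate is checked by its d/du: the result must match f(u).
Check: d/du[\frac{3 e^{u} \sin{\left(2 u \right)}}{5} - \frac{6 e^{u} \cos{\left(2 u \right)}}{5}] = 3 e^{u} \sin{\left(2 u \right)} = f(u).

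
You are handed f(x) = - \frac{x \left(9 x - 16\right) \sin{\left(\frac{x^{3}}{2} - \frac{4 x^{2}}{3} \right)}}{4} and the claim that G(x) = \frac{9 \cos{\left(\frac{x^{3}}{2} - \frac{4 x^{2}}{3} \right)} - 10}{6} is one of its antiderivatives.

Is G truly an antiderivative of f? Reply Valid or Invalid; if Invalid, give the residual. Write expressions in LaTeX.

Valid: G'(x) = f(x).

d/dx[G] = - \frac{9 x^{2} \sin{\left(\frac{x^{3}}{2} - \frac{4 x^{2}}{3} \right)}}{4} + 4 x \sin{\left(\frac{x^{3}}{2} - \frac{4 x^{2}}{3} \right)}
This equals f(x) exactly, so the claim holds.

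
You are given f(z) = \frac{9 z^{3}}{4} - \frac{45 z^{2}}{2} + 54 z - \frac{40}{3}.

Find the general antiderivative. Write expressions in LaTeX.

F(z) = \frac{\left(9 z^{2} - 60 z + 16\right)^{2}}{144} + C

The substitution u = - \frac{3 z^{2}}{4} + 5 z - \frac{4}{3} works: f is exactly (dF/du)*(du/dz) for that inner function.
Check: d/dz[\frac{\left(9 z^{2} - 60 z + 16\right)^{2}}{144}] = \frac{9 z^{3}}{4} - \frac{45 z^{2}}{2} + 54 z - \frac{40}{3} = f(z).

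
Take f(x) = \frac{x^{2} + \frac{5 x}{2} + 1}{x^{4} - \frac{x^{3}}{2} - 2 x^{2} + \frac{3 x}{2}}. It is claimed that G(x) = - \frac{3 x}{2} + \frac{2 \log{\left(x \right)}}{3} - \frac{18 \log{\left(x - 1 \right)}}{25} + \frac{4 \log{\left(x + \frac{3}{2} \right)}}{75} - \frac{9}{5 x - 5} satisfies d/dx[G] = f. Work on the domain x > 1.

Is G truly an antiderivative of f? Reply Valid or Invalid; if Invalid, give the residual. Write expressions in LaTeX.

Invalid: d/dx[G] - f = - \frac{3}{2}, which is not 0.

d/dx[G] = \frac{- 6 x^{4} + 3 x^{3} + 16 x^{2} + x + 4}{4 x^{4} - 2 x^{3} - 8 x^{2} + 6 x}
d/dx[G] - f(x) = - \frac{3}{2} != 0.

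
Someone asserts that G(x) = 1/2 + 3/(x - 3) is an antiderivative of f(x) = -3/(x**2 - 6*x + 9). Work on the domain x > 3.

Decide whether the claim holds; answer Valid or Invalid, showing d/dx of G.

Valid: G'(x) = f(x).

d/dx[G] = -3/(x**2 - 6*x + 9)
This equals f(x) exactly, so the claim holds.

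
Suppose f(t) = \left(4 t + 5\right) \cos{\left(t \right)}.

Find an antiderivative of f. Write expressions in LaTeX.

An antiderivative is F(t) = 4 t \sin{\left(t \right)} + 5 \sin{\left(t \right)} + 4 \cos{\left(t \right)}.

Any candidate F(t) must reproduce f(t) exactly when differentiated.
Check: d/dt[4 t \sin{\left(t \right)} + 5 \sin{\left(t \right)} + 4 \cos{\left(t \right)}] = 4 t \cos{\left(t \right)} + 5 \cos{\left(t \right)}, which equals f(t).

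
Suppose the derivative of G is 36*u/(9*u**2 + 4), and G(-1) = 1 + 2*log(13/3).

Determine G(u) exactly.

The substitution w = 3*u**2 + 4/3 works: G'(u) is exactly (dG/dw)*(dw/du) for that inner function.
A general antiderivative is 2*log(3*u**2 + 4/3) + C.
The condition gives C = 1 + 2*log(13/3) - (2*log(13/3)) = 1.
So G(u) = 2*log(3*u**2 + 4/3) + 1.
Check: d/du[2*log(3*u**2 + 4/3) + 1] = 36*u/(9*u**2 + 4) = G'(u).

G(u) = 2*log(3*u**2 + 4/3) + 1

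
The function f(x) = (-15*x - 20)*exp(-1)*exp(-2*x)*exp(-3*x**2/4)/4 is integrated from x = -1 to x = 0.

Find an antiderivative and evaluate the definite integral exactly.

The substitution u = -3*x**2/4 - 2*x - 1 works: f is exactly (dF/du)*(du/dx) for that inner function.
F(x) = 5*exp(-3*x**2/4 - 2*x - 1)/2 is an antiderivative of f.
Check: d/dx[5*exp(-3*x**2/4 - 2*x - 1)/2] = (-15*x - 20)*exp(-1)*exp(-2*x)*exp(-3*x**2/4)/4 = f(x).
F(0) = 5*exp(-1)/2; F(-1) = 5*exp(1/4)/2.
Integral = F(0) - F(-1) = -5*exp(1/4)/2 + 5*exp(-1)/2.

Antiderivative: F(x) = 5*exp(-3*x**2/4 - 2*x - 1)/2; value = -5*exp(1/4)/2 + 5*exp(-1)/2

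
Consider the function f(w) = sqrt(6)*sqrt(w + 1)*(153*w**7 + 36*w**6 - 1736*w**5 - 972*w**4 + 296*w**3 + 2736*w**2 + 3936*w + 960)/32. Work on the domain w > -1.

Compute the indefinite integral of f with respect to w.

F(w) = 2*(3*w/2 + 3/2)**(3/2)*(-w**3/2 + 5*w**2/3 + 4)*(-3*w**4/4 - 2*w**3 + 4*w**2 + 5*w) + C

An antiderivative F(w) passes only if d/dw[F] lands on f(w) exactly.
Check: d/dw[2*(3*w/2 + 3/2)**(3/2)*(-w**3/2 + 5*w**2/3 + 4)*(-3*w**4/4 - 2*w**3 + 4*w**2 + 5*w)] = 153*sqrt(6)*w**7*sqrt(w + 1)/32 + 9*sqrt(6)*w**6*sqrt(w + 1)/8 - 217*sqrt(6)*w**5*sqrt(w + 1)/4 - 243*sqrt(6)*w**4*sqrt(w + 1)/8 + 37*sqrt(6)*w**3*sqrt(w + 1)/4 + 171*sqrt(6)*w**2*sqrt(w + 1)/2 + 123*sqrt(6)*w*sqrt(w + 1) + 30*sqrt(6)*sqrt(w + 1), which equals f(w).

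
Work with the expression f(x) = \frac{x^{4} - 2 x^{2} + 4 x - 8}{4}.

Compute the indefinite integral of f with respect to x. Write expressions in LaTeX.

F(x) = \frac{x^{5}}{20} - \frac{x^{3}}{6} + \frac{x^{2}}{2} - 2 x + C

For F(x) to be correct the identity F'(x) - f(x) = 0 must hold.
Check: d/dx[\frac{x^{5}}{20} - \frac{x^{3}}{6} + \frac{x^{2}}{2} - 2 x] = \frac{x^{4}}{4} - \frac{x^{2}}{2} + x - 2, which equals f(x).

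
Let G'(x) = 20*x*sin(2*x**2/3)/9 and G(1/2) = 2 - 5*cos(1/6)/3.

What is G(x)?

The substitution u = 2*x**2/3 works: G'(x) is exactly (dG/du)*(du/dx) for that inner function.
A general antiderivative is -5*cos(2*x**2/3)/3 + C.
The condition gives C = 2 - 5*cos(1/6)/3 - (-5*cos(1/6)/3) = 2.
So G(x) = 2 - 5*cos(2*x**2/3)/3.
Check: d/dx[2 - 5*cos(2*x**2/3)/3] = 20*x*sin(2*x**2/3)/9 = G'(x).

G(x) = 2 - 5*cos(2*x**2/3)/3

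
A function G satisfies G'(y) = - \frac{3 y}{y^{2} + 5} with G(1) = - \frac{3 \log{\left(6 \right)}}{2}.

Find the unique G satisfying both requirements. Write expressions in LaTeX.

The substitution u = y^{2} + 5 works: G'(y) is exactly (dG/du)*(du/dy) for that inner function.
A general antiderivative is - \frac{3 \log{\left(y^{2} + 5 \right)}}{2} + C.
The condition gives C = - \frac{3 \log{\left(6 \right)}}{2} - (- \frac{3 \log{\left(6 \right)}}{2}) = 0.
So G(y) = - \frac{3 \log{\left(y^{2} + 5 \right)}}{2}.
Check: d/dy[- \frac{3 \log{\left(y^{2} + 5 \right)}}{2}] = - \frac{3 y}{y^{2} + 5} = G'(y).

G(y) = - \frac{3 \log{\left(y^{2} + 5 \right)}}{2}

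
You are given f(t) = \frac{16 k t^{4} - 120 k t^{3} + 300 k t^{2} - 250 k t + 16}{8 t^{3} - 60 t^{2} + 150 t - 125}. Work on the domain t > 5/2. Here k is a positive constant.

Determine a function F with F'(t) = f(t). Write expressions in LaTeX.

Whatever form F(t) takes, F'(t) = f(t) is non-negotiable.
Check: d/dt[\frac{k t^{2} \left(2 t - 5\right)^{2} - 4}{\left(2 t - 5\right)^{2}}] = \frac{16 k t^{4} - 120 k t^{3} + 300 k t^{2} - 250 k t + 16}{8 t^{3} - 60 t^{2} + 150 t - 125} = f(t).

An antiderivative is F(t) = \frac{k t^{2} \left(2 t - 5\right)^{2} - 4}{\left(2 t - 5\right)^{2}}.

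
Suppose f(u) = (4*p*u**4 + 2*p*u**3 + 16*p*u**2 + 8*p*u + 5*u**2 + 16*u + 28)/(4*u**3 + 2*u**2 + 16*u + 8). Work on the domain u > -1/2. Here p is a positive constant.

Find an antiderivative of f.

For F(u) to be correct the identity F'(u) - f(u) = 0 must hold.
Check: d/du[p*u**2/2 + 5*log(2*u + 1)/4 + 2*atan(u/2)] = (4*p*u**4 + 2*p*u**3 + 16*p*u**2 + 8*p*u + 5*u**2 + 16*u + 28)/(4*u**3 + 2*u**2 + 16*u + 8) = f(u).

An antiderivative is F(u) = p*u**2/2 + 5*log(2*u + 1)/4 + 2*atan(u/2).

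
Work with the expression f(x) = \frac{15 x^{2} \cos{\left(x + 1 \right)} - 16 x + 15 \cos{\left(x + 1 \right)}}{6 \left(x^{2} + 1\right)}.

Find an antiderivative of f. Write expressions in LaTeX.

An antiderivative is F(x) = - \frac{4 \log{\left(2 x^{2} + 2 \right)}}{3} + \frac{5 \sin{\left(x + 1 \right)}}{2}.

Whatever form F(x) takes, F'(x) = f(x) is non-negotiable.
Check: d/dx[- \frac{4 \log{\left(2 x^{2} + 2 \right)}}{3} + \frac{5 \sin{\left(x + 1 \right)}}{2}] = \frac{15 x^{2} \cos{\left(x + 1 \right)} - 16 x + 15 \cos{\left(x + 1 \right)}}{6 x^{2} + 6}, which equals f(x).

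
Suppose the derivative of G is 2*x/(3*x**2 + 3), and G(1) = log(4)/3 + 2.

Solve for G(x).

G(x) = (log(2*x**2 + 2) + 6)/3

The substitution u = 2*x**2 + 2 works: G'(x) is exactly (dG/du)*(du/dx) for that inner function.
A general antiderivative is log(2*x**2 + 2)/3 + C.
The condition gives C = log(4)/3 + 2 - (log(4)/3) = 2.
So G(x) = (log(2*x**2 + 2) + 6)/3.
Check: d/dx[(log(2*x**2 + 2) + 6)/3] = 2*x/(3*x**2 + 3) = G'(x).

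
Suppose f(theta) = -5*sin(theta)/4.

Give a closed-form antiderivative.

An antiderivative is F(theta) = 5*cos(theta)/4.

An antiderivative F(theta) passes only if d/dtheta[F] lands on f(theta) exactly.
Check: d/dtheta[5*cos(theta)/4] = -5*sin(theta)/4 = f(theta).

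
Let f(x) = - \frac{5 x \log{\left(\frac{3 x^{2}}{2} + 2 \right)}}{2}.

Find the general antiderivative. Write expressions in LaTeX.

F(x) = - \frac{5 x^{2} \log{\left(\frac{3 x^{2}}{2} + 2 \right)}}{4} + \frac{5 x^{2}}{4} - \frac{5 \log{\left(3 x^{2} + 4 \right)}}{3} + C

Any candidate F(x) must reproduce f(x) exactly when differentiated.
Check: d/dx[- \frac{5 x^{2} \log{\left(\frac{3 x^{2}}{2} + 2 \right)}}{4} + \frac{5 x^{2}}{4} - \frac{5 \log{\left(3 x^{2} + 4 \right)}}{3}] = - \frac{5 x \log{\left(\frac{3 x^{2}}{2} + 2 \right)}}{2} = f(x).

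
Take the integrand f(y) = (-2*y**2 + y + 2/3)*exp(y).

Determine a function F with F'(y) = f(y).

f has the shape u'v + uv' for u = -2*y**2 + 5*y - 13/3 and v = exp(y) — it is the derivative of the product u*v.
Check: d/dy[-2*y**2*exp(y) + 5*y*exp(y) - 13*exp(y)/3] = -2*y**2*exp(y) + y*exp(y) + 2*exp(y)/3, which equals f(y).

An antiderivative is F(y) = -2*y**2*exp(y) + 5*y*exp(y) - 13*exp(y)/3.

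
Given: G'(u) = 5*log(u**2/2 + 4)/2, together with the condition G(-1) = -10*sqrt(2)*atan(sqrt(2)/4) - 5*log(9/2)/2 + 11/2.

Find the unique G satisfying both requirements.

G(u) = 5*u*log(u**2/2 + 4)/2 - 5*u + 10*sqrt(2)*atan(sqrt(2)*u/4) + 1/2

Differentiate the proposed G(u) back; it has to land on the given G'(u).
A general antiderivative is 5*u*log(u**2/2 + 4)/2 - 5*u + 10*sqrt(2)*atan(sqrt(2)*u/4) + C.
The condition gives C = -10*sqrt(2)*atan(sqrt(2)/4) - 5*log(9/2)/2 + 11/2 - (-10*sqrt(2)*atan(sqrt(2)/4) - 5*log(9/2)/2 + 5) = 1/2.
So G(u) = 5*u*log(u**2/2 + 4)/2 - 5*u + 10*sqrt(2)*atan(sqrt(2)*u/4) + 1/2.
Check: d/du[5*u*log(u**2/2 + 4)/2 - 5*u + 10*sqrt(2)*atan(sqrt(2)*u/4) + 1/2] = 5*log(u**2/2 + 4)/2 = G'(u).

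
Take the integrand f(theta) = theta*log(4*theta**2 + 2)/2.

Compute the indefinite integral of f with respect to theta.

F(theta) = theta**2*log(4*theta**2 + 2)/4 - theta**2/4 + log(2*theta**2 + 1)/8 + C

Since d/dtheta undoes antidifferentiation here, F'(theta) = f(theta) is required of F(theta).
Check: d/dtheta[theta**2*log(4*theta**2 + 2)/4 - theta**2/4 + log(2*theta**2 + 1)/8] = theta*log(2*theta**2 + 1)/2 + theta*log(2)/2, which equals f(theta).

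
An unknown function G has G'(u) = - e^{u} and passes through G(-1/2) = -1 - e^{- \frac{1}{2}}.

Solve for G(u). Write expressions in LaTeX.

G(u) = - e^{u} - 1

The proposed G(u) is checked by its d/du: the result must match the given G'(u).
A general antiderivative is - e^{u} + C.
The condition gives C = -1 - e^{- \frac{1}{2}} - (- \frac{1}{e^{\frac{1}{2}}}) = -1.
So G(u) = - e^{u} - 1.
Check: d/du[- e^{u} - 1] = - e^{u} = G'(u).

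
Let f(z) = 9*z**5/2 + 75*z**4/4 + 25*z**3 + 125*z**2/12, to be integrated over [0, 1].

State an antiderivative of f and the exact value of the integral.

Antiderivative: F(z) = 3*z**6/4 + 15*z**5/4 + 25*z**4/4 + 125*z**3/36; value = 128/9

f matches the chain-rule pattern g'(h)*h' with inner function h(z) = z**2 + 5*z/3; substituting u = h(z) collapses the integral.
F(z) = 3*z**6/4 + 15*z**5/4 + 25*z**4/4 + 125*z**3/36 is an antiderivative of f.
Check: d/dz[3*z**6/4 + 15*z**5/4 + 25*z**4/4 + 125*z**3/36] = 9*z**5/2 + 75*z**4/4 + 25*z**3 + 125*z**2/12 = f(z).
F(1) = 128/9; F(0) = 0.
Integral = F(1) - F(0) = 128/9.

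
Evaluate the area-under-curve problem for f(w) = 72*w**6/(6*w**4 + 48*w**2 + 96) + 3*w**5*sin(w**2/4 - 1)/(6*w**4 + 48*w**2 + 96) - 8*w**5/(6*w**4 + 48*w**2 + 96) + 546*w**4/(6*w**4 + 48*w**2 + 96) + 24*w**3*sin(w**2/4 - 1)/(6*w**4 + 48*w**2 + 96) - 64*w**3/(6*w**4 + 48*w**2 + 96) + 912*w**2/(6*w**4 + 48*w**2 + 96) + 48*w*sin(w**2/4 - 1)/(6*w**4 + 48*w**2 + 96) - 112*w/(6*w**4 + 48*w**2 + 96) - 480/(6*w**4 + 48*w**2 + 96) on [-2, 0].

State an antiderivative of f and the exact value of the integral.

Antiderivative: F(w) = (12*w**5 - 2*w**4 + 33*w**3 - 3*w**2*cos(w**2/4 - 1) - 8*w**2 - 60*w - 12*cos(w**2/4 - 1) - 4)/(3*w**2 + 12); value = 51/2 - cos(1)

The integrand splits into summands that can be handled one at a time.
F(w) = (12*w**5 - 2*w**4 + 33*w**3 - 3*w**2*cos(w**2/4 - 1) - 8*w**2 - 60*w - 12*cos(w**2/4 - 1) - 4)/(3*w**2 + 12) is an antiderivative of f.
Check: d/dw[(12*w**5 - 2*w**4 + 33*w**3 - 3*w**2*cos(w**2/4 - 1) - 8*w**2 - 60*w - 12*cos(w**2/4 - 1) - 4)/(3*w**2 + 12)] = (72*w**6 + 3*w**5*sin(w**2/4 - 1) - 8*w**5 + 546*w**4 + 24*w**3*sin(w**2/4 - 1) - 64*w**3 + 912*w**2 + 48*w*sin(w**2/4 - 1) - 112*w - 480)/(6*w**4 + 48*w**2 + 96), which equals f(w).
F(0) = -cos(1) - 1/3; F(-2) = -155/6.
Integral = F(0) - F(-2) = 51/2 - cos(1).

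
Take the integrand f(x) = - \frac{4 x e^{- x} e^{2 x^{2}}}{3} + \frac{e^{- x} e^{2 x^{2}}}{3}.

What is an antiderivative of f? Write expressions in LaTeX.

f matches the chain-rule pattern g'(h)*h' with inner function h(x) = 2 x^{2} - x; substituting u = h(x) collapses the integral.
Check: d/dx[- \frac{e^{- x} e^{2 x^{2}}}{3}] = \frac{\left(- 4 x e^{2 x^{2}} + e^{2 x^{2}}\right) e^{- x}}{3}, which equals f(x).

An antiderivative is F(x) = - \frac{e^{- x} e^{2 x^{2}}}{3}.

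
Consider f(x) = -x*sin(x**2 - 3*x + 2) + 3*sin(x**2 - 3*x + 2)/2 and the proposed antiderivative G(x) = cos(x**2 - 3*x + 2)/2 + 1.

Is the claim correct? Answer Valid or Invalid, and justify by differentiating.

Valid - the claim checks out under differentiation.

d/dx[G] = -x*sin(x**2 - 3*x + 2) + 3*sin(x**2 - 3*x + 2)/2
This equals f(x) exactly, so the claim holds.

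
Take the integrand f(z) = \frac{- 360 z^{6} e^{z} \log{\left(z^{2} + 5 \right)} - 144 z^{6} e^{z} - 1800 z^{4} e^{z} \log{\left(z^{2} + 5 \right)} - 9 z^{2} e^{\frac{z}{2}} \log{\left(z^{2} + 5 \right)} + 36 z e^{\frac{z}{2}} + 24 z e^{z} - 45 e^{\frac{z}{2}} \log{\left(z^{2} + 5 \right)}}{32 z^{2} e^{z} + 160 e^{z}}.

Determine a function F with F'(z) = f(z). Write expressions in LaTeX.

Recognize the product-rule pattern: f = u'v + uv' with u = - \frac{9 z^{5}}{4} + \frac{3}{8} + \frac{9 e^{- \frac{z}{2}}}{16}, v = \log{\left(z^{2} + 5 \right)}, so integration by parts undoes it.
Check: d/dz[- \frac{9 z^{5} \log{\left(z^{2} + 5 \right)}}{4} + \frac{3 \log{\left(z^{2} + 5 \right)}}{8} + \frac{9 e^{- \frac{z}{2}} \log{\left(z^{2} + 5 \right)}}{16}] = \frac{- 360 z^{6} e^{z} \log{\left(z^{2} + 5 \right)} - 144 z^{6} e^{z} - 1800 z^{4} e^{z} \log{\left(z^{2} + 5 \right)} - 9 z^{2} e^{\frac{z}{2}} \log{\left(z^{2} + 5 \right)} + 36 z e^{\frac{z}{2}} + 24 z e^{z} - 45 e^{\frac{z}{2}} \log{\left(z^{2} + 5 \right)}}{32 z^{2} e^{z} + 160 e^{z}} = f(z).

An antiderivative is F(z) = - \frac{9 z^{5} \log{\left(z^{2} + 5 \right)}}{4} + \frac{3 \log{\left(z^{2} + 5 \right)}}{8} + \frac{9 e^{- \frac{z}{2}} \log{\left(z^{2} + 5 \right)}}{16}.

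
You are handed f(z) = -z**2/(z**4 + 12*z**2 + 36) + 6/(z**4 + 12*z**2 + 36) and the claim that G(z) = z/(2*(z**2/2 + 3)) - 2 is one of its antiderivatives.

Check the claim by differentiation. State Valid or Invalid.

Valid - differentiating G returns exactly f.

d/dz[G] = (6 - z**2)/(z**4 + 12*z**2 + 36)
This equals f(z) exactly, so the claim holds.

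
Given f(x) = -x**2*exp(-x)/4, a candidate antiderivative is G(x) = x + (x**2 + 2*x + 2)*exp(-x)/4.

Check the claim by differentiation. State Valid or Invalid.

Invalid: d/dx[G] - f = 1, which is not 0.

d/dx[G] = (-x**2 + 4*exp(x))*exp(-x)/4
d/dx[G] - f(x) = 1 != 0.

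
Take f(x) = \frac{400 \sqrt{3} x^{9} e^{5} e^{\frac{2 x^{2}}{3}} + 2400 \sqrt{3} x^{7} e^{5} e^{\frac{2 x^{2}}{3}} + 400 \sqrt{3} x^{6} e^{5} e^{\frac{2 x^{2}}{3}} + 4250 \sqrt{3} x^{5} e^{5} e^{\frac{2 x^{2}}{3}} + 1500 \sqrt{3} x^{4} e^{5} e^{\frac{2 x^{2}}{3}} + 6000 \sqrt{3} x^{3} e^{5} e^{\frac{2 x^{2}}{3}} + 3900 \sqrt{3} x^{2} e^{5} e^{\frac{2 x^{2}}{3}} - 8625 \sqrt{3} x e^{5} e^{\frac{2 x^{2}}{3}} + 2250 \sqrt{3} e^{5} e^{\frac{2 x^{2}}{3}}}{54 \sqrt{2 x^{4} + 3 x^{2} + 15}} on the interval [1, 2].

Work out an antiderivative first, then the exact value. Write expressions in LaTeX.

Check any antiderivative F(x) by computing F'(x) and comparing it with f(x).
F(x) = - \frac{25 \left(- x^{4} - x + \frac{5}{2}\right) \sqrt{\frac{2 x^{4}}{3} + x^{2} + 5} e^{\frac{2 x^{2}}{3} + 5}}{3} is an antiderivative of f.
Check: d/dx[- \frac{25 \left(- x^{4} - x + \frac{5}{2}\right) \sqrt{\frac{2 x^{4}}{3} + x^{2} + 5} e^{\frac{2 x^{2}}{3} + 5}}{3}] = \frac{\sqrt{3} \left(400 x^{9} e^{5} e^{\frac{2 x^{2}}{3}} + 2400 x^{7} e^{5} e^{\frac{2 x^{2}}{3}} + 400 x^{6} e^{5} e^{\frac{2 x^{2}}{3}} + 4250 x^{5} e^{5} e^{\frac{2 x^{2}}{3}} + 1500 x^{4} e^{5} e^{\frac{2 x^{2}}{3}} + 6000 x^{3} e^{5} e^{\frac{2 x^{2}}{3}} + 3900 x^{2} e^{5} e^{\frac{2 x^{2}}{3}} - 8625 x e^{5} e^{\frac{2 x^{2}}{3}} + 2250 e^{5} e^{\frac{2 x^{2}}{3}}\right)}{54 \sqrt{2 x^{4} + 3 x^{2} + 15}}, which equals f(x).
F(2) = \frac{775 \sqrt{177} e^{\frac{23}{3}}}{18}; F(1) = - \frac{25 \sqrt{15} e^{\frac{17}{3}}}{9}.
Integral = F(2) - F(1) = \frac{25 \sqrt{15} e^{\frac{17}{3}}}{9} + \frac{775 \sqrt{177} e^{\frac{23}{3}}}{18}.

Antiderivative: F(x) = - \frac{25 \left(- x^{4} - x + \frac{5}{2}\right) \sqrt{\frac{2 x^{4}}{3} + x^{2} + 5} e^{\frac{2 x^{2}}{3} + 5}}{3}; value = \frac{25 \sqrt{15} e^{\frac{17}{3}}}{9} + \frac{775 \sqrt{177} e^{\frac{23}{3}}}{18}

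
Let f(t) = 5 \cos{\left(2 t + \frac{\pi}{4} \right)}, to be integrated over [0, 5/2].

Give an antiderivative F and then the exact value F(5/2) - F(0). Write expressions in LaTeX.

Antiderivative: F(t) = \frac{5 \sin{\left(2 t + \frac{\pi}{4} \right)}}{2}; value = - \frac{5 \sqrt{2}}{4} + \frac{5 \sin{\left(\frac{\pi}{4} + 5 \right)}}{2}

Differentiate the proposed F(t) back; it has to land on f(t) exactly.
F(t) = \frac{5 \sin{\left(2 t + \frac{\pi}{4} \right)}}{2} is an antiderivative of f.
Check: d/dt[\frac{5 \sin{\left(2 t + \frac{\pi}{4} \right)}}{2}] = 5 \cos{\left(2 t + \frac{\pi}{4} \right)} = f(t).
F(5/2) = \frac{5 \sin{\left(\frac{\pi}{4} + 5 \right)}}{2}; F(0) = \frac{5 \sqrt{2}}{4}.
Integral = F(5/2) - F(0) = - \frac{5 \sqrt{2}}{4} + \frac{5 \sin{\left(\frac{\pi}{4} + 5 \right)}}{2}.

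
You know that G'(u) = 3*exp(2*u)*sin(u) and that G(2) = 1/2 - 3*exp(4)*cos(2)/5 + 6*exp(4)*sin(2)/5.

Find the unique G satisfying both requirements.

Recover the given G'(u) by differentiating a candidate G(u); any mismatch rules it out.
A general antiderivative is 6*exp(2*u)*sin(u)/5 - 3*exp(2*u)*cos(u)/5 + C.
The condition gives C = 1/2 - 3*exp(4)*cos(2)/5 + 6*exp(4)*sin(2)/5 - (-3*exp(4)*cos(2)/5 + 6*exp(4)*sin(2)/5) = 1/2.
So G(u) = 6*exp(2*u)*sin(u)/5 - 3*exp(2*u)*cos(u)/5 + 1/2.
Check: d/du[6*exp(2*u)*sin(u)/5 - 3*exp(2*u)*cos(u)/5 + 1/2] = 3*exp(2*u)*sin(u) = G'(u).

G(u) = 6*exp(2*u)*sin(u)/5 - 3*exp(2*u)*cos(u)/5 + 1/2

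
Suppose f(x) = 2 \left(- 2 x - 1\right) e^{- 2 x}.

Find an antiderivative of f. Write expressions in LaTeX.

f has the shape u'v + uv' for u = 2 x + 2 and v = e^{- 2 x} — it is the derivative of the product u*v.
Check: d/dx[2 x e^{- 2 x} + 2 e^{- 2 x}] = \left(- 4 x - 2\right) e^{- 2 x}, which equals f(x).

An antiderivative is F(x) = 2 x e^{- 2 x} + 2 e^{- 2 x}.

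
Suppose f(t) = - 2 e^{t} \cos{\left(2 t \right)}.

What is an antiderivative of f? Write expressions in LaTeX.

Any candidate F(t) must reproduce f(t) exactly when differentiated.
Check: d/dt[- \frac{4 e^{t} \sin{\left(2 t \right)}}{5} - \frac{2 e^{t} \cos{\left(2 t \right)}}{5}] = - 2 e^{t} \cos{\left(2 t \right)} = f(t).

An antiderivative is F(t) = - \frac{4 e^{t} \sin{\left(2 t \right)}}{5} - \frac{2 e^{t} \cos{\left(2 t \right)}}{5}.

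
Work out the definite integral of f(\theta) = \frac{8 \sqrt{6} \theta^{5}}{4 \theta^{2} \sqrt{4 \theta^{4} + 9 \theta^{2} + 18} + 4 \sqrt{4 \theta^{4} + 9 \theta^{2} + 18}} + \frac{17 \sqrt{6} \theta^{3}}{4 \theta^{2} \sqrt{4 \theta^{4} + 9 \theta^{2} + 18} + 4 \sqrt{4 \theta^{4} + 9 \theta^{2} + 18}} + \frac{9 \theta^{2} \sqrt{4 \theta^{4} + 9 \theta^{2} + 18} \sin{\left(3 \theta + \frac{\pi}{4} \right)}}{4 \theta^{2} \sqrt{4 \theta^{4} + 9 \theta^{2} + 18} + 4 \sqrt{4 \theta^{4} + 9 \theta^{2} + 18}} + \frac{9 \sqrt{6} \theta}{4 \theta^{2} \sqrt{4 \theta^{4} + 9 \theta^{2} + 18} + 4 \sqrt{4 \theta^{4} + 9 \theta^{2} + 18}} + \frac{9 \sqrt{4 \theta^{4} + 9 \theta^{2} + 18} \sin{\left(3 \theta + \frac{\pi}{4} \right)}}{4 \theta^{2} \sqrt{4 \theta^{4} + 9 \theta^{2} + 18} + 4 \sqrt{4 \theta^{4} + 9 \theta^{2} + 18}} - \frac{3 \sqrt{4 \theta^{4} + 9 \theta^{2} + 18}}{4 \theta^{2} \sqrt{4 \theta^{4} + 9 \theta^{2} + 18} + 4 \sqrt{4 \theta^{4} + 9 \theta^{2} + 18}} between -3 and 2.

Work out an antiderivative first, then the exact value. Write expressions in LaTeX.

Antiderivative: F(\theta) = \frac{3 \sqrt{\frac{2 \theta^{4}}{3} + \frac{3 \theta^{2}}{2} + 3}}{2} - \frac{3 \cos{\left(3 \theta + \frac{\pi}{4} \right)}}{4} - \frac{3 \operatorname{atan}{\left(\theta \right)}}{4}; value = - \frac{3 \sqrt{282}}{4} - \frac{3 \operatorname{atan}{\left(3 \right)}}{4} - \frac{3 \operatorname{atan}{\left(2 \right)}}{4} - \frac{3 \cos{\left(\frac{\pi}{4} + 6 \right)}}{4} + \frac{3 \sin{\left(\frac{\pi}{4} + 9 \right)}}{4} + \frac{\sqrt{177}}{2}

The integrand splits into summands that can be handled one at a time.
F(\theta) = \frac{3 \sqrt{\frac{2 \theta^{4}}{3} + \frac{3 \theta^{2}}{2} + 3}}{2} - \frac{3 \cos{\left(3 \theta + \frac{\pi}{4} \right)}}{4} - \frac{3 \operatorname{atan}{\left(\theta \right)}}{4} is an antiderivative of f.
Check: d/d\theta[\frac{3 \sqrt{\frac{2 \theta^{4}}{3} + \frac{3 \theta^{2}}{2} + 3}}{2} - \frac{3 \cos{\left(3 \theta + \frac{\pi}{4} \right)}}{4} - \frac{3 \operatorname{atan}{\left(\theta \right)}}{4}] = \frac{8 \sqrt{6} \theta^{5} + 17 \sqrt{6} \theta^{3} + 9 \theta^{2} \sqrt{4 \theta^{4} + 9 \theta^{2} + 18} \sin{\left(3 \theta + \frac{\pi}{4} \right)} + 9 \sqrt{6} \theta + 9 \sqrt{4 \theta^{4} + 9 \theta^{2} + 18} \sin{\left(3 \theta + \frac{\pi}{4} \right)} - 3 \sqrt{4 \theta^{4} + 9 \theta^{2} + 18}}{4 \theta^{2} \sqrt{4 \theta^{4} + 9 \theta^{2} + 18} + 4 \sqrt{4 \theta^{4} + 9 \theta^{2} + 18}}, which equals f(\theta).
F(2) = - \frac{3 \operatorname{atan}{\left(2 \right)}}{4} - \frac{3 \cos{\left(\frac{\pi}{4} + 6 \right)}}{4} + \frac{\sqrt{177}}{2}; F(-3) = - \frac{3 \sin{\left(\frac{\pi}{4} + 9 \right)}}{4} + \frac{3 \operatorname{atan}{\left(3 \right)}}{4} + \frac{3 \sqrt{282}}{4}.
Integral = F(2) - F(-3) = - \frac{3 \sqrt{282}}{4} - \frac{3 \operatorname{atan}{\left(3 \right)}}{4} - \frac{3 \operatorname{atan}{\left(2 \right)}}{4} - \frac{3 \cos{\left(\frac{\pi}{4} + 6 \right)}}{4} + \frac{3 \sin{\left(\frac{\pi}{4} + 9 \right)}}{4} + \frac{\sqrt{177}}{2}.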